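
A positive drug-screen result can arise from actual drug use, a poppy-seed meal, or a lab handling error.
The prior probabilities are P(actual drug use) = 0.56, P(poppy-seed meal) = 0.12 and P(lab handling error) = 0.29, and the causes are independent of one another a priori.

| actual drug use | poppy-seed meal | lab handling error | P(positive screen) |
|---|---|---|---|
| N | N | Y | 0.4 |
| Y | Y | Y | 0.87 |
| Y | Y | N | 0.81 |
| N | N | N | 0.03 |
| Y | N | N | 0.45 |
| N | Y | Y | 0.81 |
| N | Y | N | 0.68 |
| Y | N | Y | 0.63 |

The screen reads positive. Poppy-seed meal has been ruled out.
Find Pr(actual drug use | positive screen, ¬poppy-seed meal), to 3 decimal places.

Pr(actual drug use | positive screen, ¬poppy-seed meal) ≈ 0.823

P(positive screen | ¬poppy-seed meal) = 0.03*0.44*0.71 + 0.4*0.44*0.29 + 0.45*0.56*0.71 + 0.63*0.56*0.29 = 0.009372 + 0.051040 + 0.178920 + 0.102312 = 0.341644
Restricting to configurations with actual drug use present: 0.178920 + 0.102312 = 0.281232.
P(actual drug use | positive screen, ¬poppy-seed meal) = 0.281232 / 0.341644 ≈ 0.823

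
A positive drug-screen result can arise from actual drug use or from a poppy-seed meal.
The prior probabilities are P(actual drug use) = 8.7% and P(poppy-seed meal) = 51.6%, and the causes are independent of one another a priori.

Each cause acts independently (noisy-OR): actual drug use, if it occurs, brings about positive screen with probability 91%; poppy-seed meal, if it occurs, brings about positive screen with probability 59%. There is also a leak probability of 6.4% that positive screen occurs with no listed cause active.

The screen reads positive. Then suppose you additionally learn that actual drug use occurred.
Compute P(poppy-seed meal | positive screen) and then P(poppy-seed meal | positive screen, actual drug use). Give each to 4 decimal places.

Under noisy-OR, P(positive screen | causes) = 1 − (1−0.064)·∏(1−qᵢ) over the active causes.
Sum P(positive screen|·) weighted by the priors over the 4 (actual drug use, poppy-seed meal) configurations:
  P(positive screen) = 0.064×0.913×0.484 + 0.61624×0.913×0.516 + 0.91576×0.087×0.484 + 0.965462×0.087×0.516
        = 0.028281 + 0.290316 + 0.038561 + 0.043342 = 0.400500
Keeping only the poppy-seed meal-present terms gives 0.333658, so
  P(poppy-seed meal | positive screen) = 0.333658 / 0.400500 ≈ 0.8331

With the extra evidence:
P(positive screen | actual drug use) = 0.91576·0.484 + 0.965462·0.516 = 0.443228 + 0.498178 = 0.941406
Restricting to configurations with poppy-seed meal present: 0.965462·0.516 = 0.498178.
So P(poppy-seed meal | positive screen, actual drug use) = 0.498178/0.941406 ≈ 0.5292.
— actual drug use explains away the evidence for poppy-seed meal.

P(poppy-seed meal | positive screen) ≈ 0.8331; P(poppy-seed meal | positive screen, actual drug use) ≈ 0.5292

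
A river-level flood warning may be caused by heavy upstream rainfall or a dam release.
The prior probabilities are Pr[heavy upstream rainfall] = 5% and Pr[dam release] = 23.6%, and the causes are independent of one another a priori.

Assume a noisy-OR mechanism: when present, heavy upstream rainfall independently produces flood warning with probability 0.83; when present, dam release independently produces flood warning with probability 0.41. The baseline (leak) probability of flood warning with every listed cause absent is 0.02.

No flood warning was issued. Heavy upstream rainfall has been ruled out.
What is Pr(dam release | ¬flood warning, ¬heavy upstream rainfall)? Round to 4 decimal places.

Pr(dam release | ¬flood warning, ¬heavy upstream rainfall) ≈ 0.1542

Under noisy-OR, P(flood warning | causes) = 1 − (1−0.02)·∏(1−qᵢ) over the active causes.
For the numerator, keep only dam release=true terms: 0.5782*0.236 = 0.136455
The normalizing constant is 0.98*0.764 + 0.5782*0.236 = 0.885175
Posterior = 0.136455 / 0.885175 ≈ 0.1542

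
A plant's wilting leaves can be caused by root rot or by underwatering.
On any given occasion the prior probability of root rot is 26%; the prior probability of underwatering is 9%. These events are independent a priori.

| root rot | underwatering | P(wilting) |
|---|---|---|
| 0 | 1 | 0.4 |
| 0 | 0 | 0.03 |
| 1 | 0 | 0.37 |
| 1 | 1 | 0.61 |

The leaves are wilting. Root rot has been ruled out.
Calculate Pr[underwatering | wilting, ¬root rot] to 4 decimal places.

Sum P(wilting|·) weighted by the priors over both values of underwatering:
  P(wilting | ¬root rot) = 0.03·0.91 + 0.4·0.09
        = 0.027300 + 0.036000 = 0.063300
The terms with underwatering present sum to 0.036000, so
  P(underwatering | wilting, ¬root rot) = 0.036000 / 0.063300 ≈ 0.5687

Pr[underwatering | wilting, ¬root rot] ≈ 0.5687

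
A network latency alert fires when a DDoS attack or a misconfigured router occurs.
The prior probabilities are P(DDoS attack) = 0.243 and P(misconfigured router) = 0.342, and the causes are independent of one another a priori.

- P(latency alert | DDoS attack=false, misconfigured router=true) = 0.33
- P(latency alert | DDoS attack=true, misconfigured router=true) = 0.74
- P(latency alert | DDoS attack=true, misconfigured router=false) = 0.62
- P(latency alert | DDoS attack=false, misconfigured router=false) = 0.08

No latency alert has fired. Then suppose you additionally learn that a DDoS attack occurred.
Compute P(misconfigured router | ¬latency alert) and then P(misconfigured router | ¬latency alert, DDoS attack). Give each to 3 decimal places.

P(¬latency alert) = 0.92×0.757×0.658 + 0.67×0.757×0.342 + 0.38×0.243×0.658 + 0.26×0.243×0.342 = 0.458258 + 0.173459 + 0.060760 + 0.021608 = 0.714085
Of this, 0.195067 comes from 0.173459 + 0.021608 (the misconfigured router=true cases).
Hence the posterior is 0.195067/0.714085 ≈ 0.273.

With the extra evidence:
Weight on misconfigured router=true, given the evidence: 0.26*0.342 = 0.088920
The normalizing constant is 0.38*0.658 + 0.26*0.342 = 0.338960
P(misconfigured router | ¬latency alert, DDoS attack) = 0.088920/0.338960 ≈ 0.262

P(misconfigured router | ¬latency alert) ≈ 0.273; P(misconfigured router | ¬latency alert, DDoS attack) ≈ 0.262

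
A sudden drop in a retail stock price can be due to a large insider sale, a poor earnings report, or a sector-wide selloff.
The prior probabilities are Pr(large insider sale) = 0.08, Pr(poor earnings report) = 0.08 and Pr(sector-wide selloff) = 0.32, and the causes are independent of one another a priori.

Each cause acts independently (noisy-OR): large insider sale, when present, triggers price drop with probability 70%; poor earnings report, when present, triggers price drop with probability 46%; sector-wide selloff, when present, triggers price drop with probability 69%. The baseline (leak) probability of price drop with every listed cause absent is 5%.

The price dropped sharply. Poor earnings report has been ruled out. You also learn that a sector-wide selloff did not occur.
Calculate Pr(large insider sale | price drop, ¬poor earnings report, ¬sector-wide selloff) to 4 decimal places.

Under noisy-OR, P(price drop | causes) = 1 − (1−0.05)·∏(1−qᵢ) over the active causes.
P(price drop | ¬poor earnings report, ¬sector-wide selloff) = 0.05*0.92 + 0.715*0.08 = 0.046000 + 0.057200 = 0.103200
The large insider sale-present share is 0.715*0.08 = 0.057200.
So P(large insider sale | price drop, ¬poor earnings report, ¬sector-wide selloff) = 0.057200/0.103200 ≈ 0.5543.

Pr(large insider sale | price drop, ¬poor earnings report, ¬sector-wide selloff) ≈ 0.5543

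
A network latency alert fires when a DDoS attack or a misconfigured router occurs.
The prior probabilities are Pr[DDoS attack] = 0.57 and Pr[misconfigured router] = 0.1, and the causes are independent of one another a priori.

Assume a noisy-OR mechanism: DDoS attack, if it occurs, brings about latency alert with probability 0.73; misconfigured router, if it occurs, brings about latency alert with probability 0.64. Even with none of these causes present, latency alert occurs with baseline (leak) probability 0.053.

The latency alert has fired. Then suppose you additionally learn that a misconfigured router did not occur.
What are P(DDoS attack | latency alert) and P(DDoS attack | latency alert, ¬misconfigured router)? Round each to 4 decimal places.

Under noisy-OR, P(latency alert | causes) = 1 − (1−0.053)·∏(1−qᵢ) over the active causes.
Numerator (weight on configurations with DDoS attack): 0.381831 + 0.051753 = 0.433584
The normalizing constant is 0.053*0.43*0.9 + 0.65908*0.43*0.1 + 0.74431*0.57*0.9 + 0.907952*0.57*0.1 = 0.482435
Posterior = 0.433584 / 0.482435 ≈ 0.8987

With the extra evidence:
Weight on DDoS attack=true, given the evidence: 0.74431*0.57 = 0.424257
The normalizing constant is 0.053*0.43 + 0.74431*0.57 = 0.447047
Posterior = 0.424257 / 0.447047 ≈ 0.9490
Ruling out misconfigured router raises the posterior on DDoS attack — the flip side of explaining away.

P(DDoS attack | latency alert) ≈ 0.8987; P(DDoS attack | latency alert, ¬misconfigured router) ≈ 0.9490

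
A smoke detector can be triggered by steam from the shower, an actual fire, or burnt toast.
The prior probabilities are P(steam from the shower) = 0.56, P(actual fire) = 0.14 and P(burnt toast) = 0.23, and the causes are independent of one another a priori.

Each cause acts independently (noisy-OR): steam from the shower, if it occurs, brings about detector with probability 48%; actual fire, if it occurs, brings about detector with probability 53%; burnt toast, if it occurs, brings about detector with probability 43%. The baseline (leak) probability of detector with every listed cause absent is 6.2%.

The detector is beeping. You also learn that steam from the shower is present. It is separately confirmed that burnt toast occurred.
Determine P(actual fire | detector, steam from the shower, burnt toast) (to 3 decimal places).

Under noisy-OR, P(detector | causes) = 1 − (1−0.062)·∏(1−qᵢ) over the active causes.
P(detector | steam from the shower, burnt toast) = 0.721977*0.86 + 0.869329*0.14 = 0.620900 + 0.121706 = 0.742606
Restricting to configurations with actual fire present: 0.869329*0.14 = 0.121706.
So P(actual fire | detector, steam from the shower, burnt toast) = 0.121706/0.742606 ≈ 0.164.

P(actual fire | detector, steam from the shower, burnt toast) ≈ 0.164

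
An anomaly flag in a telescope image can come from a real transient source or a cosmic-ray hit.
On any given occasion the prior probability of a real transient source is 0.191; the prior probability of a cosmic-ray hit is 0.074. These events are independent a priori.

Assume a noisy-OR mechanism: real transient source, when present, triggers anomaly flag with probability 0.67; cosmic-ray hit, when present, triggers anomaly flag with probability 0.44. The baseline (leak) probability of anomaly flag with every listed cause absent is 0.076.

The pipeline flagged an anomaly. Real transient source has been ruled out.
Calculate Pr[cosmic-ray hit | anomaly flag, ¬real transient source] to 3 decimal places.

Pr[cosmic-ray hit | anomaly flag, ¬real transient source] ≈ 0.337

Under noisy-OR, P(anomaly flag | causes) = 1 − (1−0.076)·∏(1−qᵢ) over the active causes.
By total probability over both values of cosmic-ray hit:
  P(anomaly flag | ¬real transient source) = 0.076*0.926 + 0.48256*0.074
        = 0.070376 + 0.035709 = 0.106085
Configurations with cosmic-ray hit contribute 0.035709, so
  P(cosmic-ray hit | anomaly flag, ¬real transient source) = 0.035709 / 0.106085 ≈ 0.337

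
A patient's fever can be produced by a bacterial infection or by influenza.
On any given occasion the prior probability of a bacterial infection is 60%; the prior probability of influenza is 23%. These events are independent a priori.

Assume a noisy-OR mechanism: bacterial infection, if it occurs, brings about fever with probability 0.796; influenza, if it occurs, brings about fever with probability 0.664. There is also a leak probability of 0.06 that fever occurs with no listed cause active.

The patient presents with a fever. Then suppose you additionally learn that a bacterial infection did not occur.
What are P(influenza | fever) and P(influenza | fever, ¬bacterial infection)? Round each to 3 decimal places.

Under noisy-OR, P(fever | causes) = 1 − (1−0.06)·∏(1−qᵢ) over the active causes.
P(fever) = 0.06*0.4*0.77 + 0.68416*0.4*0.23 + 0.80824*0.6*0.77 + 0.935569*0.6*0.23 = 0.018480 + 0.062943 + 0.373407 + 0.129109 = 0.583939
Restricting to configurations with influenza present: 0.062943 + 0.129109 = 0.192052.
P(influenza | fever) = 0.192052 / 0.583939 ≈ 0.329

With the extra evidence:
Weight on influenza=true, given the evidence: 0.68416×0.23 = 0.157357
Denominator P(fever | ¬bacterial infection): 0.06×0.77 + 0.68416×0.23 = 0.203557
Posterior = 0.157357 / 0.203557 ≈ 0.773
Ruling out bacterial infection raises the posterior on influenza — the flip side of explaining away.

P(influenza | fever) ≈ 0.329; P(influenza | fever, ¬bacterial infection) ≈ 0.773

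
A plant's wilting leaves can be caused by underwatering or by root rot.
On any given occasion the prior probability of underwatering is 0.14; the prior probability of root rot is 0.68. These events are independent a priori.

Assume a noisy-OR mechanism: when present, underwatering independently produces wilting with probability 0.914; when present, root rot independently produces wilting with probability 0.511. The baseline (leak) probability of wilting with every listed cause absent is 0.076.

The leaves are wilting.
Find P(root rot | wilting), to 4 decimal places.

Under noisy-OR, P(wilting | causes) = 1 − (1−0.076)·∏(1−qᵢ) over the active causes.
Sum P(wilting|·) weighted by the priors over the 4 (underwatering, root rot) configurations:
  P(wilting) = 0.076*0.86*0.32 + 0.548164*0.86*0.68 + 0.920536*0.14*0.32 + 0.961142*0.14*0.68
        = 0.020915 + 0.320566 + 0.041240 + 0.091501 = 0.474222
The terms with root rot present sum to 0.412067, so
  P(root rot | wilting) = 0.412067 / 0.474222 ≈ 0.8689

P(root rot | wilting) ≈ 0.8689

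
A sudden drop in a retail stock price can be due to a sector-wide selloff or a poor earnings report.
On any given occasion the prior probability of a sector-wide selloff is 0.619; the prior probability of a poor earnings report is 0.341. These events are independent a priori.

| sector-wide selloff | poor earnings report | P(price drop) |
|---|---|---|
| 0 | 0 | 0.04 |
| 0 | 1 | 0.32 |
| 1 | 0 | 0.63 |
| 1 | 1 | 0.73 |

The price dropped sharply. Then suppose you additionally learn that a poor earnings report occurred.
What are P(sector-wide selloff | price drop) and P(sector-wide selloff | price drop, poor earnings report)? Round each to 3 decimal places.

P(price drop) = 0.04·0.381·0.659 + 0.32·0.381·0.341 + 0.63·0.619·0.659 + 0.73·0.619·0.341 = 0.010043 + 0.041575 + 0.256990 + 0.154088 = 0.462696
Of this, 0.411078 comes from 0.256990 + 0.154088 (the sector-wide selloff=true cases).
P(sector-wide selloff | price drop) = 0.411078 / 0.462696 ≈ 0.888

With the extra evidence:
P(price drop | poor earnings report) = 0.32·0.381 + 0.73·0.619 = 0.121920 + 0.451870 = 0.573790
The sector-wide selloff-present share is 0.73·0.619 = 0.451870.
P(sector-wide selloff | price drop, poor earnings report) = 0.451870 / 0.573790 ≈ 0.788
This is intercausal reasoning (explaining away): once poor earnings report accounts for the price drop, sector-wide selloff becomes less likely.

P(sector-wide selloff | price drop) ≈ 0.888; P(sector-wide selloff | price drop, poor earnings report) ≈ 0.788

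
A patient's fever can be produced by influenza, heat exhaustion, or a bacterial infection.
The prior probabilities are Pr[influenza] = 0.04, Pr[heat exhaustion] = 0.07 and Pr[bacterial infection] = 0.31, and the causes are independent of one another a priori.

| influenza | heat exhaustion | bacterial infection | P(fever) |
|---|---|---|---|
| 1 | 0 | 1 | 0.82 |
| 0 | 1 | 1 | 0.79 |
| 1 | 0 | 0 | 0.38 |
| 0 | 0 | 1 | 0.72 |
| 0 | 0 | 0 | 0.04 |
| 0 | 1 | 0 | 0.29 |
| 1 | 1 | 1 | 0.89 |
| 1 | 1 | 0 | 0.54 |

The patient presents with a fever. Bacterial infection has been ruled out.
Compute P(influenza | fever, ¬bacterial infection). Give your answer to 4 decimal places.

P(influenza | fever, ¬bacterial infection) ≈ 0.2209

P(fever | ¬bacterial infection) = 0.04*0.96*0.93 + 0.29*0.96*0.07 + 0.38*0.04*0.93 + 0.54*0.04*0.07 = 0.035712 + 0.019488 + 0.014136 + 0.001512 = 0.070848
Restricting to configurations with influenza present: 0.014136 + 0.001512 = 0.015648.
So P(influenza | fever, ¬bacterial infection) = 0.015648/0.070848 ≈ 0.2209.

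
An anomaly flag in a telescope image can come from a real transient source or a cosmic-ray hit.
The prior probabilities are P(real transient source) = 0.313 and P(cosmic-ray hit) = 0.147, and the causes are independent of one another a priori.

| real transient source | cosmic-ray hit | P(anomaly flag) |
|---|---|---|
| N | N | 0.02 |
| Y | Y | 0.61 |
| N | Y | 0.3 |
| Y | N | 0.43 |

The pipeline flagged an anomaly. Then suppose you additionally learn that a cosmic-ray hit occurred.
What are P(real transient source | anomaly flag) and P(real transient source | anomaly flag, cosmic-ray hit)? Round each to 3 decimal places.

P(real transient source | anomaly flag) ≈ 0.773; P(real transient source | anomaly flag, cosmic-ray hit) ≈ 0.481

P(anomaly flag) = 0.02×0.687×0.853 + 0.3×0.687×0.147 + 0.43×0.313×0.853 + 0.61×0.313×0.147 = 0.011720 + 0.030297 + 0.114805 + 0.028067 = 0.184889
The real transient source-present share is 0.114805 + 0.028067 = 0.142872.
P(real transient source | anomaly flag) = 0.142872 / 0.184889 ≈ 0.773

With the extra evidence:
Weight on real transient source=true, given the evidence: 0.61×0.313 = 0.190930
Denominator P(anomaly flag | cosmic-ray hit): 0.3×0.687 + 0.61×0.313 = 0.397030
Posterior = 0.190930 / 0.397030 ≈ 0.481
— cosmic-ray hit explains away the evidence for real transient source.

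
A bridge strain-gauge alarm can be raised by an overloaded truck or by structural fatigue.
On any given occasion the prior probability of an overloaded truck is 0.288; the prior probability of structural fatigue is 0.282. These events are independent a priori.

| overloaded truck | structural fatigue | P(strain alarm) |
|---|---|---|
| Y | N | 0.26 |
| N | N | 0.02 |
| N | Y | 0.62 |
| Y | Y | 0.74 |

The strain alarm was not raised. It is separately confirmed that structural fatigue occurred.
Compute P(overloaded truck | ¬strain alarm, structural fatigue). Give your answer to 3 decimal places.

For the numerator, keep only overloaded truck=true terms: 0.26×0.288 = 0.074880
Normalizer over all consistent configurations: 0.38×0.712 + 0.26×0.288 = 0.345440
Posterior = 0.074880 / 0.345440 ≈ 0.217

P(overloaded truck | ¬strain alarm, structural fatigue) ≈ 0.217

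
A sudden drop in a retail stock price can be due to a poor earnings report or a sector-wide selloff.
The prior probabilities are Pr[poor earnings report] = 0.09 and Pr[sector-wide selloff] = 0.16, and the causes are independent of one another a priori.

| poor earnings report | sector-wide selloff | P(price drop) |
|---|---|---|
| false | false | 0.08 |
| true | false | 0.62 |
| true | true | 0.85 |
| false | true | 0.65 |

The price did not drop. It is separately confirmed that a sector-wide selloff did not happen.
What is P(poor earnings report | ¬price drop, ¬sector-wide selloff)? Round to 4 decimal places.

For the numerator, keep only poor earnings report=true terms: 0.38·0.09 = 0.034200
Denominator P(¬price drop | ¬sector-wide selloff): 0.92·0.91 + 0.38·0.09 = 0.871400
P(poor earnings report | ¬price drop, ¬sector-wide selloff) = 0.034200/0.871400 ≈ 0.0392

P(poor earnings report | ¬price drop, ¬sector-wide selloff) ≈ 0.0392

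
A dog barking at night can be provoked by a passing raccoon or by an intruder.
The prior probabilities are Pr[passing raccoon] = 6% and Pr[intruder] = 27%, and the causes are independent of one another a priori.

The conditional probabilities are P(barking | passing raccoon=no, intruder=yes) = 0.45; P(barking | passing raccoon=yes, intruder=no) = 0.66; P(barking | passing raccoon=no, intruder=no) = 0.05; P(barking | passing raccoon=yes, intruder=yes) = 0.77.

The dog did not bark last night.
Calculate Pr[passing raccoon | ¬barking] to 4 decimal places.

Pr[passing raccoon | ¬barking] ≈ 0.0230

P(¬barking) = 0.95*0.94*0.73 + 0.55*0.94*0.27 + 0.34*0.06*0.73 + 0.23*0.06*0.27 = 0.651890 + 0.139590 + 0.014892 + 0.003726 = 0.810098
The passing raccoon-present share is 0.014892 + 0.003726 = 0.018618.
P(passing raccoon | ¬barking) = 0.018618 / 0.810098 ≈ 0.0230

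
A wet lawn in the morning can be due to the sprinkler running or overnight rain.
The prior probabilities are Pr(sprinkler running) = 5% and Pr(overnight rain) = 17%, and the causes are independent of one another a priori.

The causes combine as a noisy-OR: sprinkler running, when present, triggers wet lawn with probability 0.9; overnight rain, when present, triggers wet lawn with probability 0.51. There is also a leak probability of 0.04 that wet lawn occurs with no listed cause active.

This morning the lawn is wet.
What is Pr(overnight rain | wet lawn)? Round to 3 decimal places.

Under noisy-OR, P(wet lawn | causes) = 1 − (1−0.04)·∏(1−qᵢ) over the active causes.
Enumerate the 4 (sprinkler running, overnight rain) configurations and weight by the priors:
  P(wet lawn) = 0.04·0.95·0.83 + 0.5296·0.95·0.17 + 0.904·0.05·0.83 + 0.95296·0.05·0.17
        = 0.031540 + 0.085530 + 0.037516 + 0.008100 = 0.162686
Configurations with overnight rain contribute 0.093630, so
  P(overnight rain | wet lawn) = 0.093630 / 0.162686 ≈ 0.576

Pr(overnight rain | wet lawn) ≈ 0.576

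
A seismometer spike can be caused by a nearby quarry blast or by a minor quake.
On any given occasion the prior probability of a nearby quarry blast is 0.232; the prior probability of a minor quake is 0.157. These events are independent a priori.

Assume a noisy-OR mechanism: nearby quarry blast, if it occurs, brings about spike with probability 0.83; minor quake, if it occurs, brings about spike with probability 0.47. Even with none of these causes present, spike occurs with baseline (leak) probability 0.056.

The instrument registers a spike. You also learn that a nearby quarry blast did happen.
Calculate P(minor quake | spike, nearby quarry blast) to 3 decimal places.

P(minor quake | spike, nearby quarry blast) ≈ 0.169

Under noisy-OR, P(spike | causes) = 1 − (1−0.056)·∏(1−qᵢ) over the active causes.
For the numerator, keep only minor quake=true terms: 0.914946·0.157 = 0.143647
Normalizer over all consistent configurations: 0.83952·0.843 + 0.914946·0.157 = 0.851362
Posterior = 0.143647 / 0.851362 ≈ 0.169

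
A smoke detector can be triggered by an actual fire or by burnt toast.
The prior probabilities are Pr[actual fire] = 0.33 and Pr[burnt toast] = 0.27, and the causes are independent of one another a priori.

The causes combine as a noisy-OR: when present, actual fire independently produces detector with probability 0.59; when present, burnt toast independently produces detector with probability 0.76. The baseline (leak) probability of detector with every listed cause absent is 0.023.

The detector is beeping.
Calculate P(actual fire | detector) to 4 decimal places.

Under noisy-OR, P(detector | causes) = 1 − (1−0.023)·∏(1−qᵢ) over the active causes.
Weight on actual fire=true, given the evidence: 0.144403 + 0.080534 = 0.224937
Denominator P(detector): 0.023·0.67·0.73 + 0.76552·0.67·0.27 + 0.59943·0.33·0.73 + 0.903863·0.33·0.27 = 0.374669
P(actual fire | detector) = 0.224937/0.374669 ≈ 0.6004

P(actual fire | detector) ≈ 0.6004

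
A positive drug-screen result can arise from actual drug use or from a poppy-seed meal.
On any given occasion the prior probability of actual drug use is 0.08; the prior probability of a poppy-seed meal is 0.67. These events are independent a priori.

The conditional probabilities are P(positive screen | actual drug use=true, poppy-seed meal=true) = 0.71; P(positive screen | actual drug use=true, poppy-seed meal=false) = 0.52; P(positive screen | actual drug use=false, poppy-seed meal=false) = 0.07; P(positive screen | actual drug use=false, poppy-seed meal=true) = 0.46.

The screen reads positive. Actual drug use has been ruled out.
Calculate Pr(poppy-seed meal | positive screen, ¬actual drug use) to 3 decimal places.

P(positive screen | ¬actual drug use) = 0.07·0.33 + 0.46·0.67 = 0.023100 + 0.308200 = 0.331300
Of this, 0.308200 comes from 0.46·0.67 (the poppy-seed meal=true cases).
P(poppy-seed meal | positive screen, ¬actual drug use) = 0.308200 / 0.331300 ≈ 0.930

Pr(poppy-seed meal | positive screen, ¬actual drug use) ≈ 0.930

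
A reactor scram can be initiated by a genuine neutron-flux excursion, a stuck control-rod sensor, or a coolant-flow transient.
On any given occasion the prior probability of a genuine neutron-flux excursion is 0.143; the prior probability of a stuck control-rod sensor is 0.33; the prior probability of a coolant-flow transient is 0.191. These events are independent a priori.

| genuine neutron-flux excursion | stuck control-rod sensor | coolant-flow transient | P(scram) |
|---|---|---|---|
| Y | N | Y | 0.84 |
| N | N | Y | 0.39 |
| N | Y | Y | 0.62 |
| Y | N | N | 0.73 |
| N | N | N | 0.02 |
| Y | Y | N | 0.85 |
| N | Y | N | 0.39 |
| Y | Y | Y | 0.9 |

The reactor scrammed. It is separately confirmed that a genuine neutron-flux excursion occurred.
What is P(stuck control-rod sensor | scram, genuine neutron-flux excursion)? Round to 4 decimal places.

P(scram | genuine neutron-flux excursion) = 0.73·0.67·0.809 + 0.84·0.67·0.191 + 0.85·0.33·0.809 + 0.9·0.33·0.191 = 0.395682 + 0.107495 + 0.226925 + 0.056727 = 0.786829
Of this, 0.283652 comes from 0.226925 + 0.056727 (the stuck control-rod sensor=true cases).
P(stuck control-rod sensor | scram, genuine neutron-flux excursion) = 0.283652 / 0.786829 ≈ 0.3605

P(stuck control-rod sensor | scram, genuine neutron-flux excursion) ≈ 0.3605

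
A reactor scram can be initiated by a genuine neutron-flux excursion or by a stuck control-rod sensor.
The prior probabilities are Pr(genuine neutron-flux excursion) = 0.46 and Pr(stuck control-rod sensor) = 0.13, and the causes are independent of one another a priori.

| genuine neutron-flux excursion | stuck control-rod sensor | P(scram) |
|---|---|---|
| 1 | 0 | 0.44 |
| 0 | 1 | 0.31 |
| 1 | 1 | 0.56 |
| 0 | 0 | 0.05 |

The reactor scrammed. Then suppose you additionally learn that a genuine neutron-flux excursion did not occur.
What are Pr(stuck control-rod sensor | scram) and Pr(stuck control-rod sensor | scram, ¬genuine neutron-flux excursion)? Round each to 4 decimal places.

Sum P(scram|·) weighted by the priors over the 4 (genuine neutron-flux excursion, stuck control-rod sensor) configurations:
  P(scram) = 0.05·0.54·0.87 + 0.31·0.54·0.13 + 0.44·0.46·0.87 + 0.56·0.46·0.13
        = 0.023490 + 0.021762 + 0.176088 + 0.033488 = 0.254828
The terms with stuck control-rod sensor present sum to 0.055250, so
  P(stuck control-rod sensor | scram) = 0.055250 / 0.254828 ≈ 0.2168

With the extra evidence:
P(scram | ¬genuine neutron-flux excursion) = 0.05×0.87 + 0.31×0.13 = 0.043500 + 0.040300 = 0.083800
Of this, 0.040300 comes from 0.31×0.13 (the stuck control-rod sensor=true cases).
Hence the posterior is 0.040300/0.083800 ≈ 0.4809.
With genuine neutron-flux excursion excluded, stuck control-rod sensor must carry more of the explanatory weight for the scram.

Pr(stuck control-rod sensor | scram) ≈ 0.2168; Pr(stuck control-rod sensor | scram, ¬genuine neutron-flux excursion) ≈ 0.4809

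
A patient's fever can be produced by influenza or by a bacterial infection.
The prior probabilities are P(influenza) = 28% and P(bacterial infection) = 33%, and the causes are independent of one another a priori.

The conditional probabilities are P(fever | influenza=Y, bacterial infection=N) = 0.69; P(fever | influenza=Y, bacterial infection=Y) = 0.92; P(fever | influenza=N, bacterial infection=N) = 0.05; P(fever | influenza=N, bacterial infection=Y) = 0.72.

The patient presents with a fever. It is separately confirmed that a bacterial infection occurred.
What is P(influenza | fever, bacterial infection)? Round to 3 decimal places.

Weight on influenza=true, given the evidence: 0.92*0.28 = 0.257600
The normalizing constant is 0.72*0.72 + 0.92*0.28 = 0.776000
Posterior = 0.257600 / 0.776000 ≈ 0.332

P(influenza | fever, bacterial infection) ≈ 0.332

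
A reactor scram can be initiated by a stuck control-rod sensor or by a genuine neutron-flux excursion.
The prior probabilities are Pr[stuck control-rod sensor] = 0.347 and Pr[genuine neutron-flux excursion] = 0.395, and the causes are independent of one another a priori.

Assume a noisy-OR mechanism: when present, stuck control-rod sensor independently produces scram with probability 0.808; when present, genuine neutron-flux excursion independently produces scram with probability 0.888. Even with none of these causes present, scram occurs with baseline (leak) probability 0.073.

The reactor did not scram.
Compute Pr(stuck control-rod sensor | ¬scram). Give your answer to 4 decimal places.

Pr(stuck control-rod sensor | ¬scram) ≈ 0.0926

Under noisy-OR, P(scram | causes) = 1 − (1−0.073)·∏(1−qᵢ) over the active causes.
Sum P(¬scram|·) weighted by the priors over the 4 (stuck control-rod sensor, genuine neutron-flux excursion) configurations:
  P(¬scram) = 0.927×0.653×0.605 + 0.103824×0.653×0.395 + 0.177984×0.347×0.605 + 0.019934×0.347×0.395
        = 0.366225 + 0.026780 + 0.037365 + 0.002732 = 0.433102
Configurations with stuck control-rod sensor contribute 0.040097, so
  P(stuck control-rod sensor | ¬scram) = 0.040097 / 0.433102 ≈ 0.0926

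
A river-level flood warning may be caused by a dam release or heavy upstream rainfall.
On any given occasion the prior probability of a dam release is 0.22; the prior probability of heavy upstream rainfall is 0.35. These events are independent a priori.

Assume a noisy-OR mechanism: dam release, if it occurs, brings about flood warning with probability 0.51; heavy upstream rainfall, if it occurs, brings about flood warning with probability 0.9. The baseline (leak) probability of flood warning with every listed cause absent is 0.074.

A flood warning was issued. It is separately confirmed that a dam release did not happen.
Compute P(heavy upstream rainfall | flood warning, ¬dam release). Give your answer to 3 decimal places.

P(heavy upstream rainfall | flood warning, ¬dam release) ≈ 0.868

Under noisy-OR, P(flood warning | causes) = 1 − (1−0.074)·∏(1−qᵢ) over the active causes.
Weight on heavy upstream rainfall=true, given the evidence: 0.9074*0.35 = 0.317590
Denominator P(flood warning | ¬dam release): 0.074*0.65 + 0.9074*0.35 = 0.365690
P(heavy upstream rainfall | flood warning, ¬dam release) = 0.317590/0.365690 ≈ 0.868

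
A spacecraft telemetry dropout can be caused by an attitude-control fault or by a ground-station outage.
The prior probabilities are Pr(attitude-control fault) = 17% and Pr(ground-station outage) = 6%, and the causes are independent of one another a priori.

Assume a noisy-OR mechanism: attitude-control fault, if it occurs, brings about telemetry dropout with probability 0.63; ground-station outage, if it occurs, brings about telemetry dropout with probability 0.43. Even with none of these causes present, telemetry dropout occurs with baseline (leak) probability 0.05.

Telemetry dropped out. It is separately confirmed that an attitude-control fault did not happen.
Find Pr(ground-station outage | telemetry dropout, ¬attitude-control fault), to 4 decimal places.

Under noisy-OR, P(telemetry dropout | causes) = 1 − (1−0.05)·∏(1−qᵢ) over the active causes.
Weight on ground-station outage=true, given the evidence: 0.4585*0.06 = 0.027510
Normalizer over all consistent configurations: 0.05*0.94 + 0.4585*0.06 = 0.074510
P(ground-station outage | telemetry dropout, ¬attitude-control fault) = 0.027510/0.074510 ≈ 0.3692

Pr(ground-station outage | telemetry dropout, ¬attitude-control fault) ≈ 0.3692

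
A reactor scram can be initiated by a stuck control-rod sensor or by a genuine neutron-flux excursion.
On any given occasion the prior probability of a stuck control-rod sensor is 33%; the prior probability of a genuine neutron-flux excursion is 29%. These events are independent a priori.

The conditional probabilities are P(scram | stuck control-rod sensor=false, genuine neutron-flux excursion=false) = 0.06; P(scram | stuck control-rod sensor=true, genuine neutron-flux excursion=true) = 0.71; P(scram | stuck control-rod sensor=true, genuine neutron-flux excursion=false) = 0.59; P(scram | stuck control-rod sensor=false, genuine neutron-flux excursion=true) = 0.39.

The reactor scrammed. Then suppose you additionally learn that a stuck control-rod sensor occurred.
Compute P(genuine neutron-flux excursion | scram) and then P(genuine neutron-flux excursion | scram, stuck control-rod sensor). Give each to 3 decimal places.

P(genuine neutron-flux excursion | scram) ≈ 0.463; P(genuine neutron-flux excursion | scram, stuck control-rod sensor) ≈ 0.330

For the numerator, keep only genuine neutron-flux excursion=true terms: 0.075777 + 0.067947 = 0.143724
Normalizer over all consistent configurations: 0.06·0.67·0.71 + 0.39·0.67·0.29 + 0.59·0.33·0.71 + 0.71·0.33·0.29 = 0.310503
P(genuine neutron-flux excursion | scram) = 0.143724/0.310503 ≈ 0.463

Now condition on the additional information:
P(scram | stuck control-rod sensor) = 0.59×0.71 + 0.71×0.29 = 0.418900 + 0.205900 = 0.624800
The genuine neutron-flux excursion-present share is 0.71×0.29 = 0.205900.
So P(genuine neutron-flux excursion | scram, stuck control-rod sensor) = 0.205900/0.624800 ≈ 0.330.
Conditioning on stuck control-rod sensor lowers the posterior on genuine neutron-flux excursion: the classic explaining-away effect in a common-effect structure.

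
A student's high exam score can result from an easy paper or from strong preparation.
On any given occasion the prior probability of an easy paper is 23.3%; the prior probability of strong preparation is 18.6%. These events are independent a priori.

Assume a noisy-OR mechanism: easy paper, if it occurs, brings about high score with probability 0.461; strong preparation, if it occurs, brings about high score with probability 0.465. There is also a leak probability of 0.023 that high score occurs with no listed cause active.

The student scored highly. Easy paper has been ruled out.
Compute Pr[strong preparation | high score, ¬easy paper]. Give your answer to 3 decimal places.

Pr[strong preparation | high score, ¬easy paper] ≈ 0.826

Under noisy-OR, P(high score | causes) = 1 − (1−0.023)·∏(1−qᵢ) over the active causes.
Weight on strong preparation=true, given the evidence: 0.477305×0.186 = 0.088779
Normalizer over all consistent configurations: 0.023×0.814 + 0.477305×0.186 = 0.107501
Posterior = 0.088779 / 0.107501 ≈ 0.826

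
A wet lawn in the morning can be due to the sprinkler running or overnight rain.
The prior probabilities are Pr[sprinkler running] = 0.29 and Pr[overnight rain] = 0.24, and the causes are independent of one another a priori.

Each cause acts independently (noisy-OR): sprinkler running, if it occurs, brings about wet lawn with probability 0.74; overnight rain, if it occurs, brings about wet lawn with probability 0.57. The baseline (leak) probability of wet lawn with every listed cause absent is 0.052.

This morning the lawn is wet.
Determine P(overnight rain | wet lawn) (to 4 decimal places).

P(overnight rain | wet lawn) ≈ 0.4567

Under noisy-OR, P(wet lawn | causes) = 1 − (1−0.052)·∏(1−qᵢ) over the active causes.
By total probability over the 4 (sprinkler running, overnight rain) configurations:
  P(wet lawn) = 0.052·0.71·0.76 + 0.59236·0.71·0.24 + 0.75352·0.29·0.76 + 0.894014·0.29·0.24
        = 0.028059 + 0.100938 + 0.166076 + 0.062223 = 0.357296
Configurations with overnight rain contribute 0.163161, so
  P(overnight rain | wet lawn) = 0.163161 / 0.357296 ≈ 0.4567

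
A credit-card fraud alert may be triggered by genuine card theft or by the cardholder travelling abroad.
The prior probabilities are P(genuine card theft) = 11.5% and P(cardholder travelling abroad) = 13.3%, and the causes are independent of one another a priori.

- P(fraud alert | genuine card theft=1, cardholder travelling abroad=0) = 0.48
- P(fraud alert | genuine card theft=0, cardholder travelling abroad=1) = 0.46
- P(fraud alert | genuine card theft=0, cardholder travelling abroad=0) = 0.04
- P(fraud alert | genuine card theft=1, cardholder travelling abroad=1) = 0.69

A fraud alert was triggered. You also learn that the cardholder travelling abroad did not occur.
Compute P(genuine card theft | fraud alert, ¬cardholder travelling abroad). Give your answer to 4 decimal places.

P(genuine card theft | fraud alert, ¬cardholder travelling abroad) ≈ 0.6093

Sum P(fraud alert|·) weighted by the priors over both values of genuine card theft:
  P(fraud alert | ¬cardholder travelling abroad) = 0.04·0.885 + 0.48·0.115
        = 0.035400 + 0.055200 = 0.090600
Keeping only the genuine card theft-present terms gives 0.055200, so
  P(genuine card theft | fraud alert, ¬cardholder travelling abroad) = 0.055200 / 0.090600 ≈ 0.6093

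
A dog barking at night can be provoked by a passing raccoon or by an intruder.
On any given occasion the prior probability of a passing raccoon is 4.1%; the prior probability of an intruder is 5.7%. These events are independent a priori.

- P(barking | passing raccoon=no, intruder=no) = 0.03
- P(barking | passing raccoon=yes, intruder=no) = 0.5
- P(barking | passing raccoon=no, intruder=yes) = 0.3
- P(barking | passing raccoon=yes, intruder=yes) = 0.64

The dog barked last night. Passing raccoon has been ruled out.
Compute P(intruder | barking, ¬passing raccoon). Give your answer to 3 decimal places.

P(intruder | barking, ¬passing raccoon) ≈ 0.377

Weight on intruder=true, given the evidence: 0.3×0.057 = 0.017100
Denominator P(barking | ¬passing raccoon): 0.03×0.943 + 0.3×0.057 = 0.045390
Posterior = 0.017100 / 0.045390 ≈ 0.377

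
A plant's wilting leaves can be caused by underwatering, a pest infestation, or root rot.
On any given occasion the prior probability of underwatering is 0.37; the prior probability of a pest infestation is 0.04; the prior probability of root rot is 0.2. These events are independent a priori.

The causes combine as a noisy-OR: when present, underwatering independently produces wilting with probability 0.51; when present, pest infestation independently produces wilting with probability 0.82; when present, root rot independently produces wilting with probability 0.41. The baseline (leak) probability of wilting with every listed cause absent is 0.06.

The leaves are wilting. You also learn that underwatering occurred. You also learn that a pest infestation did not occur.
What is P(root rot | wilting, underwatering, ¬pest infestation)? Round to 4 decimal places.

P(root rot | wilting, underwatering, ¬pest infestation) ≈ 0.2524

Under noisy-OR, P(wilting | causes) = 1 − (1−0.06)·∏(1−qᵢ) over the active causes.
Sum P(wilting|·) weighted by the priors over both values of root rot:
  P(wilting | underwatering, ¬pest infestation) = 0.5394×0.8 + 0.728246×0.2
        = 0.431520 + 0.145649 = 0.577169
Keeping only the root rot-present terms gives 0.145649, so
  P(root rot | wilting, underwatering, ¬pest infestation) = 0.145649 / 0.577169 ≈ 0.2524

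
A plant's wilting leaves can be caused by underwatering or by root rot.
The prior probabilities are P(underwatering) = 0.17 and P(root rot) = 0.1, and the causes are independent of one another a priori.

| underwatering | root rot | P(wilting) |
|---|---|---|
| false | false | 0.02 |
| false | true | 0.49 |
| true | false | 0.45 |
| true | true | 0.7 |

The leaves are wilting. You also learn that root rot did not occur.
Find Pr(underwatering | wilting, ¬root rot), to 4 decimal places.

P(wilting | ¬root rot) = 0.02×0.83 + 0.45×0.17 = 0.016600 + 0.076500 = 0.093100
The underwatering-present share is 0.45×0.17 = 0.076500.
P(underwatering | wilting, ¬root rot) = 0.076500 / 0.093100 ≈ 0.8217

Pr(underwatering | wilting, ¬root rot) ≈ 0.8217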